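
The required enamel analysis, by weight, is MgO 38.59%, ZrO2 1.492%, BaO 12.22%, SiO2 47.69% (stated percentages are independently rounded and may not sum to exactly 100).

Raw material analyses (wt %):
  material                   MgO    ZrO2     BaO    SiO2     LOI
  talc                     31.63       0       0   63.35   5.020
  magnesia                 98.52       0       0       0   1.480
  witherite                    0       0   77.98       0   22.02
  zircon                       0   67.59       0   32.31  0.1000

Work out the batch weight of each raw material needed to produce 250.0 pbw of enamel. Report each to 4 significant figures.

All arithmetic runs at exact precision end to end; working values appear, with 4-significant-figure rounding, at each printed step — every reported figure carries a single rounding; all derived quantities (the yield, ignition loss, the totals, glass mass, four oxide percentages) are rebuilt in full float precision using the weight values at 250.0 pbw of glass exactly as shown in the question or the answer.
The oxide mass targets at 250.0 pbw enamel:
  MgO: 38.59% × 250.0 = 96.48 pbw
  ZrO2: 1.492% × 250.0 = 3.730 pbw
  BaO: 12.22% × 250.0 = 30.55 pbw
  SiO2: 47.69% × 250.0 = 119.2 pbw
Per-oxide balance check on the weights just shown, under the basis named above (sum by sum, the targets are met up to rounding of the answer):
  MgO: 185.4·0.3163 + 38.41·0.9852 = 96.48 pbw (target 96.48 pbw)
  ZrO2: 5.519·0.6759 = 3.730 pbw (target 3.730 pbw)
  BaO: 39.18·0.7798 = 30.55 pbw (target 30.55 pbw)
  SiO2: 185.4·0.6335 + 5.519·0.3231 = 119.2 pbw (target 119.2 pbw)
Consistency of the glass mass: net batch after ignition = 250.0 pbw (the Σ of target masses is 250.0 pbw; stated basis 250.0 pbw — rounding explains the deltas).
Summing the batch: Σ batch = 268.5 pbw; LOI loss = Σ batch·LOI = 18.51 pbw; yield = glass ÷ total batch = 93.11%.

Batch per 250.0 pbw enamel:
  talc: 185.4 pbw
  magnesia: 38.41 pbw
  witherite: 39.18 pbw
  zircon: 5.519 pbw
Total batch = 268.5 pbw; LOI loss = 18.51 pbw; yield = 93.11%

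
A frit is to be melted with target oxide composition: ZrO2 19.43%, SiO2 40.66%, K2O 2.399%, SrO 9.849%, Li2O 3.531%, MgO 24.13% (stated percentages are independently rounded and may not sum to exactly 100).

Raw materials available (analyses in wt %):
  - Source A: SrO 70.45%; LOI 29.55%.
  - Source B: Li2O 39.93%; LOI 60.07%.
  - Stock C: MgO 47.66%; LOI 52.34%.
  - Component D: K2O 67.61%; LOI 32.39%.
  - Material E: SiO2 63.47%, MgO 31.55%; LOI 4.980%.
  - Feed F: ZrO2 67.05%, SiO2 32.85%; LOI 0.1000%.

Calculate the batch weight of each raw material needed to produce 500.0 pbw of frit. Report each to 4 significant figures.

Batch per 500.0 pbw frit:
  Source A: 69.90 pbw
  Source B: 44.21 pbw
  Stock C: 90.75 pbw
  Component D: 17.74 pbw
  Material E: 245.3 pbw
  Feed F: 144.9 pbw
Total batch = 612.8 pbw; LOI loss = 112.8 pbw; yield = 81.59%

Values along the way appear rounded to four significant digits within the worked lines; all internal work carries exact precision through the solve; a single rounding yields each reported figure. Derived quantities (yield, the totals, six oxide percentages, net glass mass, LOI) are rebuilt in exact precision from the weighed amounts at 500.0 pbw of glass, exactly as printed in the problem or answer text.
Oxide-by-oxide targets in 500.0 pbw frit:
  ZrO2: 19.43% × 500.0 = 97.15 pbw
  SiO2: 40.66% × 500.0 = 203.3 pbw
  K2O: 2.399% × 500.0 = 12.00 pbw
  SrO: 9.849% × 500.0 = 49.24 pbw
  Li2O: 3.531% × 500.0 = 17.66 pbw
  MgO: 24.13% × 500.0 = 120.6 pbw
Sums-versus-targets review applying the batch weights above, relative to the basis at hand (each sum matches its target mass up to rounding of the answer):
  ZrO2: 144.9·0.6705 = 97.16 pbw (target 97.15 pbw)
  SiO2: 245.3·0.6347 + 144.9·0.3285 = 203.3 pbw (target 203.3 pbw)
  K2O: 17.74·0.6761 = 11.99 pbw (target 12.00 pbw)
  SrO: 69.90·0.7045 = 49.24 pbw (target 49.24 pbw)
  Li2O: 44.21·0.3993 = 17.65 pbw (target 17.66 pbw)
  MgO: 90.75·0.4766 + 245.3·0.3155 = 120.6 pbw (target 120.6 pbw)
Glass-mass sanity pass: Σ batch − LOI loss = 500.0 pbw (the Σ of target masses is 500.0 pbw; the stated basis being 500.0 pbw — differing by rounding only).
Adding the batch up: Σ batch = 612.8 pbw; LOI loss = Σ batch·LOI = 112.8 pbw; as yield: glass ÷ batch → 81.59%.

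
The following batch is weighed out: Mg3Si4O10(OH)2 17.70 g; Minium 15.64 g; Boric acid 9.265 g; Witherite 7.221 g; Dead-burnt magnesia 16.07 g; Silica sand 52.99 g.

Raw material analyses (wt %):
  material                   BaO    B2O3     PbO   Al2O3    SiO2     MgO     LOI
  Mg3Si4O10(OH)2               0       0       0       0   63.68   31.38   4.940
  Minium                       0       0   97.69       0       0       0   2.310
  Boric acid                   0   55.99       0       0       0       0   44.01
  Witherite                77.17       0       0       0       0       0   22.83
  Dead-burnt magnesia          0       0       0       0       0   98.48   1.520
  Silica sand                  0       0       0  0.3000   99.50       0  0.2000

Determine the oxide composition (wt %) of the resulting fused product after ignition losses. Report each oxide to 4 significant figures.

Glass mass = 111.6 g (batch 118.9 − LOI 7.312).
Composition: BaO 4.994%, B2O3 4.649%, PbO 13.69%, Al2O3 0.1425%, SiO2 57.36%, MgO 19.16%

Working values are displayed with 4-significant-digit rounding as written. Each numeric step carries exact precision through every step; every reported figure includes exactly one rounding; derived quantities (glass mass, totals, LOI, six oxide percentages, the yield) are rebuilt at full precision from the batch weights per 111.6 g of glass, exactly as printed in the problem or the answer.
Per-oxide mass from batch:
  BaO: 7.221·0.7717 = 5.572 g
  B2O3: 9.265·0.5599 = 5.187 g
  PbO: 15.64·0.9769 = 15.28 g
  Al2O3: 52.99·0.003000 = 0.1590 g
  SiO2: 17.70·0.6368 + 52.99·0.9950 = 64.00 g
  MgO: 17.70·0.3138 + 16.07·0.9848 = 21.38 g
LOI: 17.70·0.04940 + 15.64·0.02310 + 9.265·0.4401 + 7.221·0.2283 + 16.07·0.01520 + 52.99·0.002000 = 7.312 g
Resulting glass, batch − LOI: 118.9 − 7.312 = 111.6 g (equal to the oxide-mass sum)
wt % = oxide mass / glass mass × 100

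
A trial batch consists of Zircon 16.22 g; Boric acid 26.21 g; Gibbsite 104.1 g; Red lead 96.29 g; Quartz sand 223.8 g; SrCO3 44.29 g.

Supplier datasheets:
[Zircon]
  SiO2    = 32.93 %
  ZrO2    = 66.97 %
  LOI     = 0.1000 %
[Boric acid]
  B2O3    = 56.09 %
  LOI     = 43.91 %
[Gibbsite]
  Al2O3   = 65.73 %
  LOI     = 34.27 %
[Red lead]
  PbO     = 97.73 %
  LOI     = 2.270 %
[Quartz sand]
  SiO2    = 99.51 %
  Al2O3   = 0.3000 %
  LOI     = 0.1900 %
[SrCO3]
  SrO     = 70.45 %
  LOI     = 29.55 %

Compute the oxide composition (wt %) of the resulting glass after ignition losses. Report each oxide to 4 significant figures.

Glass mass = 448.0 g (batch 510.9 − LOI 62.90).
Composition: SiO2 50.90%, PbO 21.00%, B2O3 3.281%, Al2O3 15.42%, ZrO2 2.425%, SrO 6.965%

In-progress results appear, rounded to four significant figures, at each printed step — every computation keeps full float precision through every step — exactly one rounding is applied to every reported result; derived quantities are rebuilt at full float precision (six oxide percentages, glass mass, yield, the totals, ignition loss) using the weight values for 448.0 g of glass as written in either problem or answer.
What the batch supplies per oxide:
  SiO2: 16.22·0.3293 + 223.8·0.9951 = 228.0 g
  PbO: 96.29·0.9773 = 94.10 g
  B2O3: 26.21·0.5609 = 14.70 g
  Al2O3: 104.1·0.6573 + 223.8·0.003000 = 69.10 g
  ZrO2: 16.22·0.6697 = 10.86 g
  SrO: 44.29·0.7045 = 31.20 g
LOI: 16.22·0.001000 + 26.21·0.4391 + 104.1·0.3427 + 96.29·0.02270 + 223.8·0.001900 + 44.29·0.2955 = 62.90 g
batch − LOI leaves glass = 510.9 − 62.90 = 448.0 g (matching Σ of the oxides)
wt % = oxide mass / glass mass × 100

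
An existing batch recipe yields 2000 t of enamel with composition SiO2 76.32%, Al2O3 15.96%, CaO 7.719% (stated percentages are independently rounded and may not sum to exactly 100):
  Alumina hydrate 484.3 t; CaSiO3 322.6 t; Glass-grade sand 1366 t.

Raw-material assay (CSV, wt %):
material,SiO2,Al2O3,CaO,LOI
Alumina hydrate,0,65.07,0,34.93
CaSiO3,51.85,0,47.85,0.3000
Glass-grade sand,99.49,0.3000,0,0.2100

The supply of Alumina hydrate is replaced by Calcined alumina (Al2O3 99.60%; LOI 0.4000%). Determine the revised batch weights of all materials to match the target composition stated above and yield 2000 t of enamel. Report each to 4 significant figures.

Every computation maintains full float precision all the way through; rounding to 4 significant figures applies to every intermediate as printed; a single rounding completes each reported value; derived quantities (the totals, glass mass, three oxide percentages, LOI, the yield) are re-derived in full precision starting from the weights at 2000 t of glass, exactly as shown in the problem or the answer.
Oxide mass targets, per 2000 t enamel:
  SiO2: 76.32% × 2000 = 1526 t
  Al2O3: 15.96% × 2000 = 319.2 t
  CaO: 7.719% × 2000 = 154.4 t
Balance tally, oxide-wise, on the weights just shown, for the quoted basis mass (delivered sums recover each target modulo rounding of the values):
  SiO2: 322.6·0.5185 + 1366·0.9949 = 1526 t (target 1526 t)
  Al2O3: 316.4·0.9960 + 1366·0.003000 = 319.2 t (target 319.2 t)
  CaO: 322.6·0.4785 = 154.4 t (target 154.4 t)
Mass balance on the glass: batch total minus LOI = 2000 t (oxide target masses add up to 2000 t; the stated basis being 2000 t — gaps are rounding artifacts).
Adding the batch up: Σ batch = 2005 t; ignition loss, Σ(batch × LOI) = 5.102 t; yield, glass over the total, = 99.75%.

Revised batch per 2000 t enamel:
  Calcined alumina: 316.4 t
  CaSiO3: 322.6 t
  Glass-grade sand: 1366 t
Total batch = 2005 t; LOI loss = 5.102 t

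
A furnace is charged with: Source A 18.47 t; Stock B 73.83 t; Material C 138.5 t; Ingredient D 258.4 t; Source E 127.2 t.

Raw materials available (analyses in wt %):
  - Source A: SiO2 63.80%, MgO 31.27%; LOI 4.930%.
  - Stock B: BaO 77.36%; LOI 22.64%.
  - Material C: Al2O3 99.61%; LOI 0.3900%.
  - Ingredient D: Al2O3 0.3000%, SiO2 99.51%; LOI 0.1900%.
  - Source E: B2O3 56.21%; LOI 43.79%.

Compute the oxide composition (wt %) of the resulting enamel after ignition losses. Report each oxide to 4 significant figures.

Glass mass = 542.0 t (batch 616.4 − LOI 74.36).
Composition: B2O3 13.19%, Al2O3 25.59%, SiO2 49.61%, MgO 1.066%, BaO 10.54%

Intermediates are printed (rounded to 4 significant figures) when written out; each numeric step maintains full precision in all steps — exactly one rounding lands on every reported figure. Derived quantities (LOI, five oxide percentages, the yield, totals, glass mass) are re-derived at full float precision using the weight values for 542.0 t of glass as given in question or answer.
Oxide masses out of the charge:
  B2O3: 127.2·0.5621 = 71.50 t
  Al2O3: 138.5·0.9961 + 258.4·0.003000 = 138.7 t
  SiO2: 18.47·0.6380 + 258.4·0.9951 = 268.9 t
  MgO: 18.47·0.3127 = 5.776 t
  BaO: 73.83·0.7736 = 57.11 t
LOI: 18.47·0.04930 + 73.83·0.2264 + 138.5·0.003900 + 258.4·0.001900 + 127.2·0.4379 = 74.36 t
Glass = total batch minus LOI = 616.4 − 74.36 = 542.0 t (consistent with Σ oxide mass)
wt % = 100 × oxide mass / glass mass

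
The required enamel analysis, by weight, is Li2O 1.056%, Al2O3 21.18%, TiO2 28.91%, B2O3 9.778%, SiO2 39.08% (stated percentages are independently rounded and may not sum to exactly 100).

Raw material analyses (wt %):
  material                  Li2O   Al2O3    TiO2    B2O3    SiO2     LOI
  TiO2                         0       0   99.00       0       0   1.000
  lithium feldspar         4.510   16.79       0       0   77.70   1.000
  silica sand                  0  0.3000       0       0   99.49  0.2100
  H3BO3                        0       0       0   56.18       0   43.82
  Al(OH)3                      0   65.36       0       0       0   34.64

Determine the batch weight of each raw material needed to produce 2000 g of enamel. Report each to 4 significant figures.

Working values appear (rounded to 4 significant figures) as written — all arithmetic maintains full precision throughout. Every reported value takes just one rounding; the derived quantities (yield, net glass mass, the totals, LOI, five oxide percentages) are carried from the weighed amounts at 2000 g of glass at full precision as set out in problem or answer.
Target oxide masses per 2000 g enamel:
  Li2O: 1.056% × 2000 = 21.12 g
  Al2O3: 21.18% × 2000 = 423.6 g
  TiO2: 28.91% × 2000 = 578.2 g
  B2O3: 9.778% × 2000 = 195.6 g
  SiO2: 39.08% × 2000 = 781.6 g
Verifying the oxide balance per the reported batch figures, at the basis given (delivered sums recover each target inside rounding margins):
  Li2O: 468.3·0.04510 = 21.12 g (target 21.12 g)
  Al2O3: 468.3·0.1679 + 419.9·0.003000 + 525.9·0.6536 = 423.6 g (target 423.6 g)
  TiO2: 584.0·0.9900 = 578.2 g (target 578.2 g)
  B2O3: 348.1·0.5618 = 195.6 g (target 195.6 g)
  SiO2: 468.3·0.7770 + 419.9·0.9949 = 781.6 g (target 781.6 g)
Glass-mass closure: batch total minus LOI = 2000 g (the targets, summed, come to 2000 g; basis as stated: 2000 g — differing by rounding only).
Whole-batch sum: Σ batch = 2346 g; LOI loss = Σ batch·LOI = 346.1 g; glass ÷ batch gives a yield of 85.25%.

Batch per 2000 g enamel:
  TiO2: 584.0 g
  lithium feldspar: 468.3 g
  silica sand: 419.9 g
  H3BO3: 348.1 g
  Al(OH)3: 525.9 g
Total batch = 2346 g; LOI loss = 346.1 g; yield = 85.25%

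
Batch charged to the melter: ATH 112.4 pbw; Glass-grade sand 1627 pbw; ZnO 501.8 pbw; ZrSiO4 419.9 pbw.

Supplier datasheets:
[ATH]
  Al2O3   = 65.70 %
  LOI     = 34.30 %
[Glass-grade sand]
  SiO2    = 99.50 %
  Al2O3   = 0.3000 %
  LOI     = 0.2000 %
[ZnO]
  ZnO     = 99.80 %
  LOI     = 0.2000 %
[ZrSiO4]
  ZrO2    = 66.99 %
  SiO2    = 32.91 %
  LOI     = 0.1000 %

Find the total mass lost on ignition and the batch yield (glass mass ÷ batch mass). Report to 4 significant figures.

LOI loss = 43.23 pbw; glass = 2618 pbw; yield = 98.38%

The whole derivation keeps full float precision through every step; intermediates appear rounded off to 4 significant figures on the page. Every reported number takes a single rounding — all derived quantities (four oxide percentages, totals, yield, glass mass, LOI) are re-derived from the batch weights on 2618 pbw of glass in exact precision, as they appear in question or answer.
Material-by-material LOI:
  ATH: 112.4 × 0.3430 = 38.55 pbw
  Glass-grade sand: 1627 × 0.002000 = 3.254 pbw
  ZnO: 501.8 × 0.002000 = 1.004 pbw
  ZrSiO4: 419.9 × 0.001000 = 0.4199 pbw
Total LOI = 43.23 pbw
Glass = batch − LOI = 2661 − 43.23 = 2618 pbw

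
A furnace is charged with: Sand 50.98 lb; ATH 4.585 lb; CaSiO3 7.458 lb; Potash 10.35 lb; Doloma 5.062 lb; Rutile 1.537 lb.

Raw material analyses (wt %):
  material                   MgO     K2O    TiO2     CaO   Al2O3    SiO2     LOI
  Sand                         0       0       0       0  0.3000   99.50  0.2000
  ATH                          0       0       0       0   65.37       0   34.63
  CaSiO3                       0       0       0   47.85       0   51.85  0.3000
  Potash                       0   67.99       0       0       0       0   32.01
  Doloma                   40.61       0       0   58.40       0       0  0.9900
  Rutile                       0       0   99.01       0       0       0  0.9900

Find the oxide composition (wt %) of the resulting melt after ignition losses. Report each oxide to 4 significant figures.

Glass mass = 74.88 lb (batch 79.97 − LOI 5.090).
Composition: MgO 2.745%, K2O 9.397%, TiO2 2.032%, CaO 8.714%, Al2O3 4.207%, SiO2 72.90%

The whole derivation maintains exact precision throughout; mid-chain values are shown (rounded to 4 significant digits) on the page. A single rounding produces every reported result — all derived quantities, which include LOI, glass mass, yield, the six compositions, the totals, are carried in exact precision, as set out in problem or answer, from the batch weights at 74.88 lb of glass.
Oxide-by-oxide delivered mass:
  MgO: 5.062·0.4061 = 2.056 lb
  K2O: 10.35·0.6799 = 7.037 lb
  TiO2: 1.537·0.9901 = 1.522 lb
  CaO: 7.458·0.4785 + 5.062·0.5840 = 6.525 lb
  Al2O3: 50.98·0.003000 + 4.585·0.6537 = 3.150 lb
  SiO2: 50.98·0.9950 + 7.458·0.5185 = 54.59 lb
LOI: 50.98·0.002000 + 4.585·0.3463 + 7.458·0.003000 + 10.35·0.3201 + 5.062·0.009900 + 1.537·0.009900 = 5.090 lb
Net of LOI, the glass mass = 79.97 − 5.090 = 74.88 lb (consistent with Σ oxide mass)
each wt % is 100 × oxide ÷ glass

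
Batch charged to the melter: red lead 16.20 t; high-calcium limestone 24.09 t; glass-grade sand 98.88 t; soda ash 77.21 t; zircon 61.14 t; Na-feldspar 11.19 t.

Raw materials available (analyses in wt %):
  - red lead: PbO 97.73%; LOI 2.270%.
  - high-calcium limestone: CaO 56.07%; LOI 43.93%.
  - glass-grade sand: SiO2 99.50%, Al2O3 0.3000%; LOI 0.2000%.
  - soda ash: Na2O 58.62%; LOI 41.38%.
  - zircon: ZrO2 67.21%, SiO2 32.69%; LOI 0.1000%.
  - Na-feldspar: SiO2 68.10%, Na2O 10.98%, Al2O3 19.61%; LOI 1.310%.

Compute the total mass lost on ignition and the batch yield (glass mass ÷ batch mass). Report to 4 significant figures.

LOI loss = 43.31 t; glass = 245.4 t; yield = 85.00%

The whole derivation carries full float precision in every operation; mid-chain values appear rounded off to 4 significant digits between the steps. Each reported value is rounded once only — derived quantities (LOI, totals, the six compositions, net glass mass, yield) are computed in full float precision from the weighed amounts at 245.4 t of glass exactly as printed in problem or answer.
LOI of each material in turn:
  red lead: 16.20 × 0.02270 = 0.3677 t
  high-calcium limestone: 24.09 × 0.4393 = 10.58 t
  glass-grade sand: 98.88 × 0.002000 = 0.1978 t
  soda ash: 77.21 × 0.4138 = 31.95 t
  zircon: 61.14 × 0.001000 = 0.06114 t
  Na-feldspar: 11.19 × 0.01310 = 0.1466 t
Total LOI = 43.31 t
Glass = batch − LOI = 288.7 − 43.31 = 245.4 t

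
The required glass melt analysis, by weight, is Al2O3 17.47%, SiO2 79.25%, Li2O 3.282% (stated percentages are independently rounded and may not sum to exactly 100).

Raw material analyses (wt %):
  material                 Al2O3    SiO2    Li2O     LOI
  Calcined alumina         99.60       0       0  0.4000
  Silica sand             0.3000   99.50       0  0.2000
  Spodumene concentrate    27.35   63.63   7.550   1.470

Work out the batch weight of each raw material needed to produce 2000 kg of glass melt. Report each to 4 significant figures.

Each numeric step holds full float precision in all steps; intermediates are shown, rounded to 4 significant digits, alongside each step. Exactly one rounding lands on each reported figure; the derived quantities are re-derived starting from the weights per 2000 kg of glass in exact precision (LOI, three oxide percentages, the totals, net glass mass, yield), as written in either problem or answer.
Oxide-by-oxide targets in 2000 kg glass melt:
  Al2O3: 17.47% × 2000 = 349.4 kg
  SiO2: 79.25% × 2000 = 1585 kg
  Li2O: 3.282% × 2000 = 65.64 kg
Checking each oxide sum working from each reported weight, against the basis in use (summed amounts equal target values given rounding of the digits):
  Al2O3: 108.9·0.9960 + 1037·0.003000 + 869.4·0.2735 = 349.4 kg (target 349.4 kg)
  SiO2: 1037·0.9950 + 869.4·0.6363 = 1585 kg (target 1585 kg)
  Li2O: 869.4·0.07550 = 65.64 kg (target 65.64 kg)
Glass mass check: total batch − LOI = 2000 kg (targets for the oxides total 2000 kg; basis as stated: 2000 kg — deltas are rounding alone).
Total batch = Σ batch = 2015 kg; loss to ignition Σ batch·LOI = 15.29 kg; yield, glass over the total, = 99.24%.

Batch per 2000 kg glass melt:
  Calcined alumina: 108.9 kg
  Silica sand: 1037 kg
  Spodumene concentrate: 869.4 kg
Total batch = 2015 kg; LOI loss = 15.29 kg; yield = 99.24%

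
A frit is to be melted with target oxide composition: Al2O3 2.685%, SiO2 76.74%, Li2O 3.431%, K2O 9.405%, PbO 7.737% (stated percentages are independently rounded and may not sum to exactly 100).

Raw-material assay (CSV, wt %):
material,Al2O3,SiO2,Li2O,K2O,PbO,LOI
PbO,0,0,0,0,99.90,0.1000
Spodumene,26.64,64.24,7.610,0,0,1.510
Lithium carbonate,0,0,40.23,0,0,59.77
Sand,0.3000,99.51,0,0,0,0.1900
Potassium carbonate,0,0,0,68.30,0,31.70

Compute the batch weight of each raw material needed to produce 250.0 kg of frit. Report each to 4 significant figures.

Batch per 250.0 kg frit:
  PbO: 19.36 kg
  Spodumene: 23.19 kg
  Lithium carbonate: 16.93 kg
  Sand: 177.8 kg
  Potassium carbonate: 34.43 kg
Total batch = 271.7 kg; LOI loss = 21.74 kg; yield = 92.00%

Mid-chain values are displayed rounded off to 4 significant digits across the worked steps; each numeric step holds full precision end to end. A single rounding completes each reported value; the derived quantities, which include the yield, LOI, the totals, the five compositions, net glass mass, are carried at exact precision, as set out in problem or answer, using the weight values at 250.0 kg of glass.
Target oxide masses per 250.0 kg frit:
  Al2O3: 2.685% × 250.0 = 6.712 kg
  SiO2: 76.74% × 250.0 = 191.8 kg
  Li2O: 3.431% × 250.0 = 8.578 kg
  K2O: 9.405% × 250.0 = 23.51 kg
  PbO: 7.737% × 250.0 = 19.34 kg
Per-oxide balance check given the weights on record, relative to the basis at hand (each sum matches its target mass exact up to rounding of places):
  Al2O3: 23.19·0.2664 + 177.8·0.003000 = 6.711 kg (target 6.712 kg)
  SiO2: 23.19·0.6424 + 177.8·0.9951 = 191.8 kg (target 191.8 kg)
  Li2O: 23.19·0.07610 + 16.93·0.4023 = 8.576 kg (target 8.578 kg)
  K2O: 34.43·0.6830 = 23.52 kg (target 23.51 kg)
  PbO: 19.36·0.9990 = 19.34 kg (target 19.34 kg)
Glass mass check: net batch after ignition = 250.0 kg (oxide target masses add up to 250.0 kg; stated basis 250.0 kg — gaps are rounding artifacts).
Batch total: Σ batch = 271.7 kg; LOI loss = Σ batch·LOI = 21.74 kg; yield, glass over the total, = 92.00%.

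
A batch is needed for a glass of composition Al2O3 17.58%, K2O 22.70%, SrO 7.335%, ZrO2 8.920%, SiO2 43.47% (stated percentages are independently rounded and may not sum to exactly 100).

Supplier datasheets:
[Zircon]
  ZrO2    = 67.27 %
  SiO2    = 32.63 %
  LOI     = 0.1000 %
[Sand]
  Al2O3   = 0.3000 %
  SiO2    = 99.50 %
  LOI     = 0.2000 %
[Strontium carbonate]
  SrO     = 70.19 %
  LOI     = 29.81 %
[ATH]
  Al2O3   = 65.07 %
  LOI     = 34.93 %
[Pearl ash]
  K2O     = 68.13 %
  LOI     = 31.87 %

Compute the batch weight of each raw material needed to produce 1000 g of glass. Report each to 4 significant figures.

Each numeric step keeps full float precision from first step to last — working values appear, rounded to 4 significant digits, in the working — every reported number is rounded once only. All derived quantities, which include ignition loss, the totals, the five compositions, net glass mass, the yield, are re-derived in full float precision, exactly as printed in question or answer, from the weighed amounts at 1000 g of glass.
Target masses of each oxide per 1000 g glass:
  Al2O3: 17.58% × 1000 = 175.8 g
  K2O: 22.70% × 1000 = 227.0 g
  SrO: 7.335% × 1000 = 73.35 g
  ZrO2: 8.920% × 1000 = 89.20 g
  SiO2: 43.47% × 1000 = 434.7 g
A balance pass over the oxides, working from each reported weight, per the basis as stated (oxide sums agree with the targets given rounding of the digits):
  Al2O3: 393.4·0.003000 + 268.4·0.6507 = 175.8 g (target 175.8 g)
  K2O: 333.2·0.6813 = 227.0 g (target 227.0 g)
  SrO: 104.5·0.7019 = 73.35 g (target 73.35 g)
  ZrO2: 132.6·0.6727 = 89.20 g (target 89.20 g)
  SiO2: 132.6·0.3263 + 393.4·0.9950 = 434.7 g (target 434.7 g)
Auditing the glass mass value: the batch minus its LOI: 1000 g (oxide target masses add up to 1000 g; the stated basis being 1000 g — rounding explains the deltas).
Batch grand total — Σ batch = 1232 g; Σ batch·LOI gives LOI loss = 232.0 g; yield, glass over the total, = 81.17%.

Batch per 1000 g glass:
  Zircon: 132.6 g
  Sand: 393.4 g
  Strontium carbonate: 104.5 g
  ATH: 268.4 g
  Pearl ash: 333.2 g
Total batch = 1232 g; LOI loss = 232.0 g; yield = 81.17%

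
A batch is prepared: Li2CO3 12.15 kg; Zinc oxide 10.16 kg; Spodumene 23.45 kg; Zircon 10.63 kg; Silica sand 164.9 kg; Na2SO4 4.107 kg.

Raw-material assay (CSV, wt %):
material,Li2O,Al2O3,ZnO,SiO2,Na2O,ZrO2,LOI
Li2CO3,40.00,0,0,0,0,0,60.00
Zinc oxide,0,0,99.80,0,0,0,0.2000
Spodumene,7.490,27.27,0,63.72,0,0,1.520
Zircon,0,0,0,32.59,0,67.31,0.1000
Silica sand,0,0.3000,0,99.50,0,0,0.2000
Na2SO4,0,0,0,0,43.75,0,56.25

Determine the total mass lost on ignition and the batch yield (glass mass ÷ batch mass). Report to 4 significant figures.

Every computation maintains full float precision through the solve; the intermediate values are displayed, rounded to 4 significant digits, within the worked lines — each reported figure is rounded a single time — all derived quantities (totals, the six compositions, ignition loss, the yield, net glass mass) are carried in exact precision using the weight values per 215.1 kg of glass exactly as printed in the problem or answer text.
Loss on ignition, line by line:
  Li2CO3: 12.15 × 0.6000 = 7.290 kg
  Zinc oxide: 10.16 × 0.002000 = 0.02032 kg
  Spodumene: 23.45 × 0.01520 = 0.3564 kg
  Zircon: 10.63 × 0.001000 = 0.01063 kg
  Silica sand: 164.9 × 0.002000 = 0.3298 kg
  Na2SO4: 4.107 × 0.5625 = 2.310 kg
Total LOI = 10.32 kg
Glass = batch − LOI = 225.4 − 10.32 = 215.1 kg

LOI loss = 10.32 kg; glass = 215.1 kg; yield = 95.42%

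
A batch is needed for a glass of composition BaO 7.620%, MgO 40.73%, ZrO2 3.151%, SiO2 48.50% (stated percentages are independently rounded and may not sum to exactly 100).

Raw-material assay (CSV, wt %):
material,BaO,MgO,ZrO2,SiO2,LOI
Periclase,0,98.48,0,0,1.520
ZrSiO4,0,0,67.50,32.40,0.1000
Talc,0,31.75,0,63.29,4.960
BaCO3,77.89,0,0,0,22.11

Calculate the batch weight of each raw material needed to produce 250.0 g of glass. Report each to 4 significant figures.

Batch per 250.0 g glass:
  Periclase: 43.56 g
  ZrSiO4: 11.67 g
  Talc: 185.6 g
  BaCO3: 24.46 g
Total batch = 265.3 g; LOI loss = 15.29 g; yield = 94.24%

The working math runs at full precision at each step; values along the way appear rounded to four significant digits as written; every reported value carries a single rounding — the derived quantities (net glass mass, totals, four oxide percentages, LOI, the yield) are recomputed from the weighed amounts per 250.0 g of glass at exact precision as quoted within question or answer.
Target oxide masses per 250.0 g glass:
  BaO: 7.620% × 250.0 = 19.05 g
  MgO: 40.73% × 250.0 = 101.8 g
  ZrO2: 3.151% × 250.0 = 7.878 g
  SiO2: 48.50% × 250.0 = 121.2 g
Verifying the oxide balance with the batch weights as given, for the quoted basis mass (summed amounts equal target values once rounding is allowed for):
  BaO: 24.46·0.7789 = 19.05 g (target 19.05 g)
  MgO: 43.56·0.9848 + 185.6·0.3175 = 101.8 g (target 101.8 g)
  ZrO2: 11.67·0.6750 = 7.877 g (target 7.878 g)
  SiO2: 11.67·0.3240 + 185.6·0.6329 = 121.2 g (target 121.2 g)
Auditing the glass mass value: Σ batch − LOI loss = 250.0 g (the Σ of target masses is 250.0 g; the stated basis being 250.0 g — a pure rounding effect).
Batch total: Σ batch = 265.3 g; Σ batch·LOI gives LOI loss = 15.29 g; yield, glass over the total, = 94.24%.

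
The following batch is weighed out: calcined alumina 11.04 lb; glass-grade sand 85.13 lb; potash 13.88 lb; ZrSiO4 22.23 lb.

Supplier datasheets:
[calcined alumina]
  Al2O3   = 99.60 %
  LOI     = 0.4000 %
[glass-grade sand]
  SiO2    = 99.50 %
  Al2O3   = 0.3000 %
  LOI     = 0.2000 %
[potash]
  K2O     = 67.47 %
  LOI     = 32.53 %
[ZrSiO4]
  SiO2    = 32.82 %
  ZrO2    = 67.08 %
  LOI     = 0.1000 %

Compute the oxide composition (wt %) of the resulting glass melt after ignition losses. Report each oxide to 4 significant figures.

Glass mass = 127.5 lb (batch 132.3 − LOI 4.752).
Composition: SiO2 72.14%, K2O 7.343%, Al2O3 8.823%, ZrO2 11.69%

Intermediates are shown rounded to four significant digits as written — each numeric step runs at full precision through every step — exactly one rounding lands on every reported result. The derived quantities, which include net glass mass, four oxide percentages, yield, LOI, the totals, are re-derived at exact precision, as set out in either problem or answer, from the batch weights for 127.5 lb of glass.
What the batch supplies per oxide:
  SiO2: 85.13·0.9950 + 22.23·0.3282 = 92.00 lb
  K2O: 13.88·0.6747 = 9.365 lb
  Al2O3: 11.04·0.9960 + 85.13·0.003000 = 11.25 lb
  ZrO2: 22.23·0.6708 = 14.91 lb
LOI: 11.04·0.004000 + 85.13·0.002000 + 13.88·0.3253 + 22.23·0.001000 = 4.752 lb
The glass mass, total less LOI, = 132.3 − 4.752 = 127.5 lb (= the summed oxide contributions)
oxide / glass × 100 gives the wt %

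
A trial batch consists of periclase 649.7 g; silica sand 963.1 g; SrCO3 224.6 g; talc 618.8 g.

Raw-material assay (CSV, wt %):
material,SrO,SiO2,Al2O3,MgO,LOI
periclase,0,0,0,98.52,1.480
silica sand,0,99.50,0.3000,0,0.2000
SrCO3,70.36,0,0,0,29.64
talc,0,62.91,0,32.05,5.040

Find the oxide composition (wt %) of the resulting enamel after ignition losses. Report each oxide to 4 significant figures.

Glass mass = 2347 g (batch 2456 − LOI 109.3).
Composition: SrO 6.734%, SiO2 57.42%, Al2O3 0.1231%, MgO 35.72%

The working math carries exact precision all the way through. The intermediate values are displayed rounded to four significant figures at each printed step — exactly one rounding lands on each reported figure; all derived quantities are computed in exact precision (ignition loss, the yield, glass mass, the four compositions, the totals) starting from the weights on 2347 g of glass, exactly as printed in the question or the answer.
Oxide-by-oxide delivered mass:
  SrO: 224.6·0.7036 = 158.0 g
  SiO2: 963.1·0.9950 + 618.8·0.6291 = 1348 g
  Al2O3: 963.1·0.003000 = 2.889 g
  MgO: 649.7·0.9852 + 618.8·0.3205 = 838.4 g
LOI: 649.7·0.01480 + 963.1·0.002000 + 224.6·0.2964 + 618.8·0.05040 = 109.3 g
Glass mass = batch − LOI = 2456 − 109.3 = 2347 g (the oxide masses sum to this)
each oxide over glass, ×100, is wt %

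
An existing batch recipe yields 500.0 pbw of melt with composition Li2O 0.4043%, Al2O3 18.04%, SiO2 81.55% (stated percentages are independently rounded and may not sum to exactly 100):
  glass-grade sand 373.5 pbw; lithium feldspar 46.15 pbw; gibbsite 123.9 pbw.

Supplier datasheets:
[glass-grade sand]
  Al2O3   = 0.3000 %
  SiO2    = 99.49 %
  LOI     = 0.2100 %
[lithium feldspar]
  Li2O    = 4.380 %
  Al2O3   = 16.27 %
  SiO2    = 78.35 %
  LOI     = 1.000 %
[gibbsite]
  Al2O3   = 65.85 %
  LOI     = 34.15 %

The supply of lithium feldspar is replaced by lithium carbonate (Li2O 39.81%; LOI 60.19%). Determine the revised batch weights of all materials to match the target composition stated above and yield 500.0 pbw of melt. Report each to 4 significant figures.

Revised batch per 500.0 pbw melt:
  glass-grade sand: 409.8 pbw
  lithium carbonate: 5.078 pbw
  gibbsite: 135.1 pbw
Total batch = 550.0 pbw; LOI loss = 50.05 pbw

Exact precision is maintained all the way through; rounding to four significant figures extends to every working value as printed — exactly one rounding is applied to each reported result. Derived quantities are rebuilt in exact precision (ignition loss, the totals, yield, glass mass, the three compositions) using the weight values for 500.0 pbw of glass, as written in either problem or answer.
Oxide-by-oxide targets in 500.0 pbw melt:
  Li2O: 0.4043% × 500.0 = 2.022 pbw
  Al2O3: 18.04% × 500.0 = 90.20 pbw
  SiO2: 81.55% × 500.0 = 407.8 pbw
Sums-versus-targets review on the weights just shown, at the basis given (oxide sums agree with the targets modulo rounding of the values):
  Li2O: 5.078·0.3981 = 2.022 pbw (target 2.022 pbw)
  Al2O3: 409.8·0.003000 + 135.1·0.6585 = 90.19 pbw (target 90.20 pbw)
  SiO2: 409.8·0.9949 = 407.7 pbw (target 407.8 pbw)
Consistency of the glass mass: net batch after ignition = 499.9 pbw (targets for the oxides total 500.0 pbw; with the basis standing at 500.0 pbw — rounding explains the deltas).
Adding the batch up: Σ batch = 550.0 pbw; the LOI term Σ batch·LOI equals 50.05 pbw; as yield: glass ÷ batch → 90.90%.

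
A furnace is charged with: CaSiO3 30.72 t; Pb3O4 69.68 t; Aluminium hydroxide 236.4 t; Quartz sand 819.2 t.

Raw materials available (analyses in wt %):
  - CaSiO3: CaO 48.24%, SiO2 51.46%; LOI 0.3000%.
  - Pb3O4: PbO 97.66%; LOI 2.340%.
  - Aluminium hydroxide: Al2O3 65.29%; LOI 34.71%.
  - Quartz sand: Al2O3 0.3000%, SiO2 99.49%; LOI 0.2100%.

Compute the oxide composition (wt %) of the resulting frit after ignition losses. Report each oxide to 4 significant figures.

All internal work maintains full float precision end to end; values along the way are printed rounded off to 4 significant figures on the page; each reported number is rounded exactly once. The derived quantities (four oxide percentages, glass mass, LOI, the yield, the totals) are computed in full precision using the weight values at 1071 t of glass, as they appear in the question or the answer.
What the batch supplies per oxide:
  Al2O3: 236.4·0.6529 + 819.2·0.003000 = 156.8 t
  PbO: 69.68·0.9766 = 68.05 t
  CaO: 30.72·0.4824 = 14.82 t
  SiO2: 30.72·0.5146 + 819.2·0.9949 = 830.8 t
LOI: 30.72·0.003000 + 69.68·0.02340 + 236.4·0.3471 + 819.2·0.002100 = 85.50 t
batch − LOI leaves glass = 1156 − 85.50 = 1071 t (= the summed oxide contributions)
wt % = 100 × oxide mass / glass mass

Glass mass = 1071 t (batch 1156 − LOI 85.50).
Composition: Al2O3 14.65%, PbO 6.357%, CaO 1.384%, SiO2 77.61%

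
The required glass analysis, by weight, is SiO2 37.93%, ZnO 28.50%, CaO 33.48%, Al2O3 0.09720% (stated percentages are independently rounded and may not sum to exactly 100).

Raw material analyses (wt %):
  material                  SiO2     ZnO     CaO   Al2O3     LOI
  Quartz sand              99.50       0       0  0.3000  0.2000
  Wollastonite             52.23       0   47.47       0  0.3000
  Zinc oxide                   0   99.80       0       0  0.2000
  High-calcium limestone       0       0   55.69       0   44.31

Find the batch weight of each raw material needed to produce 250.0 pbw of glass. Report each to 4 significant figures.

Batch per 250.0 pbw glass:
  Quartz sand: 81.00 pbw
  Wollastonite: 27.24 pbw
  Zinc oxide: 71.39 pbw
  High-calcium limestone: 127.1 pbw
Total batch = 306.7 pbw; LOI loss = 56.70 pbw; yield = 81.51%

Intermediates are rounded to four significant figures as shown. All internal work carries full precision in all steps. Each reported number is rounded just once — all derived quantities (LOI, yield, net glass mass, the totals, four oxide percentages) are rebuilt from the weighed amounts at 250.0 pbw of glass at full float precision, as given in the question or the answer.
Target oxide masses per 250.0 pbw glass:
  SiO2: 37.93% × 250.0 = 94.82 pbw
  ZnO: 28.50% × 250.0 = 71.25 pbw
  CaO: 33.48% × 250.0 = 83.70 pbw
  Al2O3: 0.09720% × 250.0 = 0.2430 pbw
Checking each oxide sum per the reported batch figures, for the quoted basis mass (sums match the target masses up to rounding of the answer):
  SiO2: 81.00·0.9950 + 27.24·0.5223 = 94.82 pbw (target 94.82 pbw)
  ZnO: 71.39·0.9980 = 71.25 pbw (target 71.25 pbw)
  CaO: 27.24·0.4747 + 127.1·0.5569 = 83.71 pbw (target 83.70 pbw)
  Al2O3: 81.00·0.003000 = 0.2430 pbw (target 0.2430 pbw)
Mass balance on the glass: batch Σ − ignition loss = 250.0 pbw (the Σ of target masses is 250.0 pbw; with the basis standing at 250.0 pbw — a pure rounding effect).
Batch grand total — Σ batch = 306.7 pbw; LOI removed, Σ of batch·LOI: 56.70 pbw; as yield: glass ÷ batch → 81.51%.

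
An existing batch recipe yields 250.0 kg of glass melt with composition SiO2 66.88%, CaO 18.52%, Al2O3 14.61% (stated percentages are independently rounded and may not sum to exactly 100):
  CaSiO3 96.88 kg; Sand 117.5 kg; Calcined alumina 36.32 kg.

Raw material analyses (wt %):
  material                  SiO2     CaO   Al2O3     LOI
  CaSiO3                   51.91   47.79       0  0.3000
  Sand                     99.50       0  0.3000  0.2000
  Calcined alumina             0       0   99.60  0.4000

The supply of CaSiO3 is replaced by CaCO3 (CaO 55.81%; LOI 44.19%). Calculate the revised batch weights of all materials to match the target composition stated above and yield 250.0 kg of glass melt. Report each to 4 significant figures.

Revised batch per 250.0 kg glass melt:
  CaCO3: 82.96 kg
  Sand: 168.0 kg
  Calcined alumina: 36.17 kg
Total batch = 287.1 kg; LOI loss = 37.14 kg

Intermediates are shown, rounded to 4 significant digits, in the working. The whole derivation keeps full float precision through the solve; each reported figure carries a single rounding. All derived quantities (LOI, totals, glass mass, the three compositions, the yield) are computed at full float precision using the weight values at 250.0 kg of glass, as given in the question or the answer.
Target masses of each oxide per 250.0 kg glass melt:
  SiO2: 66.88% × 250.0 = 167.2 kg
  CaO: 18.52% × 250.0 = 46.30 kg
  Al2O3: 14.61% × 250.0 = 36.52 kg
Sums-versus-targets review applying the batch weights above, against the basis in use (sum by sum, the targets are met inside rounding margins):
  SiO2: 168.0·0.9950 = 167.2 kg (target 167.2 kg)
  CaO: 82.96·0.5581 = 46.30 kg (target 46.30 kg)
  Al2O3: 168.0·0.003000 + 36.17·0.9960 = 36.53 kg (target 36.52 kg)
The glass-mass cross-check: the batch minus its LOI: 250.0 kg (summing oxide targets gives 250.0 kg; with the basis standing at 250.0 kg — a pure rounding effect).
Summing the batch: Σ batch = 287.1 kg; LOI loss = Σ batch·LOI = 37.14 kg; as yield: glass ÷ batch → 87.06%.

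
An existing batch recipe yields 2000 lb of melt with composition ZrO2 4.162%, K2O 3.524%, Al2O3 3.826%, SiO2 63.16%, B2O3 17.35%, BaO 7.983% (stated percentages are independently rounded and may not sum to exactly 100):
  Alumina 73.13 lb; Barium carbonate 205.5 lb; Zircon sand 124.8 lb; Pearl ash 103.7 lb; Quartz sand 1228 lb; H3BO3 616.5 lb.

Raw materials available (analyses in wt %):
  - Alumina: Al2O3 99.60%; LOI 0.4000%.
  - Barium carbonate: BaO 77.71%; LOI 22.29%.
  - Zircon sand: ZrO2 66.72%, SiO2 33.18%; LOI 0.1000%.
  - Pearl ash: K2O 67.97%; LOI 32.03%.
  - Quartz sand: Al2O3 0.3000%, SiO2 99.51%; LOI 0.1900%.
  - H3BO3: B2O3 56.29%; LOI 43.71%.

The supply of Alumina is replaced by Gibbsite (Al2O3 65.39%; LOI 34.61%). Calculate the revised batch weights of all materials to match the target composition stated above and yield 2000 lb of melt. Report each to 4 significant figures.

Revised batch per 2000 lb melt:
  Gibbsite: 111.4 lb
  Barium carbonate: 205.5 lb
  Zircon sand: 124.8 lb
  Pearl ash: 103.7 lb
  Quartz sand: 1228 lb
  H3BO3: 616.5 lb
Total batch = 2390 lb; LOI loss = 389.5 lb

The whole derivation keeps full precision from first step to last. Values along the way appear (rounded to four significant digits) in the working; exactly one rounding goes into each reported figure — derived quantities (totals, yield, the six compositions, ignition loss, glass mass) are computed in exact precision from the weighed amounts at 2000 lb of glass, precisely as stated by the question or the answer.
Target masses of each oxide per 2000 lb melt:
  ZrO2: 4.162% × 2000 = 83.24 lb
  K2O: 3.524% × 2000 = 70.48 lb
  Al2O3: 3.826% × 2000 = 76.52 lb
  SiO2: 63.16% × 2000 = 1263 lb
  B2O3: 17.35% × 2000 = 347.0 lb
  BaO: 7.983% × 2000 = 159.7 lb
Mass-balance tally per oxide working from each reported weight, on the stated basis (every target is met by its sum given rounding of the digits):
  ZrO2: 124.8·0.6672 = 83.27 lb (target 83.24 lb)
  K2O: 103.7·0.6797 = 70.48 lb (target 70.48 lb)
  Al2O3: 111.4·0.6539 + 1228·0.003000 = 76.53 lb (target 76.52 lb)
  SiO2: 124.8·0.3318 + 1228·0.9951 = 1263 lb (target 1263 lb)
  B2O3: 616.5·0.5629 = 347.0 lb (target 347.0 lb)
  BaO: 205.5·0.7771 = 159.7 lb (target 159.7 lb)
Glass mass check: total batch − LOI = 2000 lb (the Σ of target masses is 2000 lb; against the stated basis, 2000 lb — gaps are rounding artifacts).
Whole-batch sum: Σ batch = 2390 lb; the LOI term Σ batch·LOI equals 389.5 lb; yield: glass divided by total = 83.70%.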